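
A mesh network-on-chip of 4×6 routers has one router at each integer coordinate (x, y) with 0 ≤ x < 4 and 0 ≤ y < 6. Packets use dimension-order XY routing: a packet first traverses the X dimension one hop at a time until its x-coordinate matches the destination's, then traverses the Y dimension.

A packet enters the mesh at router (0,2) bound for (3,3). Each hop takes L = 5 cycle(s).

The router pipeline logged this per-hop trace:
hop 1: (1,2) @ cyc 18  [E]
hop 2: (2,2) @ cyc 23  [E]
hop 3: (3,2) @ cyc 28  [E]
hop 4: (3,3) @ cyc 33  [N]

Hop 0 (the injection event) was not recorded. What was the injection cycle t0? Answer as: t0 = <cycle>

t0 = 13

At hop 1 the cycle is 18; in general cyc_k = t0 + kL.
Therefore t0 = 18 − L = 13.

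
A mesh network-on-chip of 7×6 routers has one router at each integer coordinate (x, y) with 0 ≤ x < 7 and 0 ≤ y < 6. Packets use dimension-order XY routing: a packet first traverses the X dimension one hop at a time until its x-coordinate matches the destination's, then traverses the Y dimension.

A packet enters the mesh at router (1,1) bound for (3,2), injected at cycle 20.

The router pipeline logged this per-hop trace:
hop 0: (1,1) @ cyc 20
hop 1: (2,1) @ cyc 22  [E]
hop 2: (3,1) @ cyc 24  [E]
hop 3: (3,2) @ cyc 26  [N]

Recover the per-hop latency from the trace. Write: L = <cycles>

Δcyc across hop 0→1: 22 − 20 = 2.
That increment is L by definition: L = 2.

L = 2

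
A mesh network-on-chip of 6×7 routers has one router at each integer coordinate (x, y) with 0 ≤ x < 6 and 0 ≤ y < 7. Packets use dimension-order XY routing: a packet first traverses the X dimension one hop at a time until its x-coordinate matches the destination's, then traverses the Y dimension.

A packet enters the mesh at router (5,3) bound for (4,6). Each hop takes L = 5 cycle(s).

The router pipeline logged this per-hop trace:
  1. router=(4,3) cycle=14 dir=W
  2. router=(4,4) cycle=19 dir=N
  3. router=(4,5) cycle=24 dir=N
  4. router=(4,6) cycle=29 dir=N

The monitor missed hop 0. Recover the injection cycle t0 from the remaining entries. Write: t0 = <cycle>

t0 = 9

The first recorded entry is hop 1 at cycle 14.
Subtract one hop: t0 = 14 − 5 = 9.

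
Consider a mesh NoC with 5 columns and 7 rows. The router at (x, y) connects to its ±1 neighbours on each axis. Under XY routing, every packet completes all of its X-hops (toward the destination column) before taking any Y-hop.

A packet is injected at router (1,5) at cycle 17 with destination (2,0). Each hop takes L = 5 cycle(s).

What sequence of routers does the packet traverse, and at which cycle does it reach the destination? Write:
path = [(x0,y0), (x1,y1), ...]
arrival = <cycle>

path = [(1,5), (2,5), (2,4), (2,3), (2,2), (2,1), (2,0)]
arrival = 47

[0] x=1 y=5 t=17
[1] x=2 y=5 t=22 →E
[2] x=2 y=4 t=27 →S
[3] x=2 y=3 t=32 →S
[4] x=2 y=2 t=37 →S
[5] x=2 y=1 t=42 →S
[6] x=2 y=0 t=47 →S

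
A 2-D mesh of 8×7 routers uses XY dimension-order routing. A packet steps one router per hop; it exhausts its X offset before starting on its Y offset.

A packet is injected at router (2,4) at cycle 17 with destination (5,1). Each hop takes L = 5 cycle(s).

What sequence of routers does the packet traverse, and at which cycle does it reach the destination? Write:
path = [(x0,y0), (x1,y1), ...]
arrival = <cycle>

path = [(2,4), (3,4), (4,4), (5,4), (5,3), (5,2), (5,1)]
arrival = 47

src (2,4)  cyc=17
E→(3,4)  cyc=22
E→(4,4)  cyc=27
E→(5,4)  cyc=32
S→(5,3)  cyc=37
S→(5,2)  cyc=42
S→(5,1)  cyc=47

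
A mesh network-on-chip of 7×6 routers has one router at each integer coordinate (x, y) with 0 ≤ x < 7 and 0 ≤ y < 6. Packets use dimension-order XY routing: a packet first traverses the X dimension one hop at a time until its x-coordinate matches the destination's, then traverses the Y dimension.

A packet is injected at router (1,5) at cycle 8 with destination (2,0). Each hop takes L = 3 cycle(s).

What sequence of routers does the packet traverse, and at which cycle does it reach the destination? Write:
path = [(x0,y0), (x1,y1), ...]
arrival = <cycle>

  0. router=(1,5) cycle=8 (inject)
  1. router=(2,5) cycle=11 dir=E
  2. router=(2,4) cycle=14 dir=S
  3. router=(2,3) cycle=17 dir=S
  4. router=(2,2) cycle=20 dir=S
  5. router=(2,1) cycle=23 dir=S
  6. router=(2,0) cycle=26 dir=S

path = [(1,5), (2,5), (2,4), (2,3), (2,2), (2,1), (2,0)]
arrival = 26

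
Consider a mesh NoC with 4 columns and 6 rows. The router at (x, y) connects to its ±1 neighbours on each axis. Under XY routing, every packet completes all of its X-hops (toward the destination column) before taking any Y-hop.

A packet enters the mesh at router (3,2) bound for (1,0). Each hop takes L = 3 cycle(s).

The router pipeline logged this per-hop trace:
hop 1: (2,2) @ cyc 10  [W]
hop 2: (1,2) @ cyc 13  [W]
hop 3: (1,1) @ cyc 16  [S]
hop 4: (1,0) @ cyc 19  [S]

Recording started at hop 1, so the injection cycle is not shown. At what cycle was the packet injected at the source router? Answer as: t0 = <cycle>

Hop 1 reached at cycle 10; hop k is at t0 + k·L.
Therefore t0 = 10 − L = 7.

t0 = 7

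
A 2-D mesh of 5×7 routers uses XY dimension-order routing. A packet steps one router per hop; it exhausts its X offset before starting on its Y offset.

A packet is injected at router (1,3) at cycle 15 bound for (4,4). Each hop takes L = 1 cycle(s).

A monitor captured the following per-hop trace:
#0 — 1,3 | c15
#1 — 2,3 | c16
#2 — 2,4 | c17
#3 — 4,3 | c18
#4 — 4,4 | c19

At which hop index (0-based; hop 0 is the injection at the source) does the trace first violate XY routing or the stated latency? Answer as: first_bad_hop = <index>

hop 1: step (+1,+0), +1 cyc — ok
hop 2: step (+0,+1), +1 cyc — BAD: Y-move but x=2≠4

first_bad_hop = 2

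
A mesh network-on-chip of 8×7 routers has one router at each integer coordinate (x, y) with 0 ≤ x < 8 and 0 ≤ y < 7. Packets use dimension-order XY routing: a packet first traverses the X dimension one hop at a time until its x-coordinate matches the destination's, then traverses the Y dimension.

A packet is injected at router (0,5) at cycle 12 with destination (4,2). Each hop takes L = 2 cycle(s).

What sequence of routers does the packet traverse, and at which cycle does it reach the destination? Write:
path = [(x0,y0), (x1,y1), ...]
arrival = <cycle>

src (0,5)  cyc=12
E→(1,5)  cyc=14
E→(2,5)  cyc=16
E→(3,5)  cyc=18
E→(4,5)  cyc=20
S→(4,4)  cyc=22
S→(4,3)  cyc=24
S→(4,2)  cyc=26

path = [(0,5), (1,5), (2,5), (3,5), (4,5), (4,4), (4,3), (4,2)]
arrival = 26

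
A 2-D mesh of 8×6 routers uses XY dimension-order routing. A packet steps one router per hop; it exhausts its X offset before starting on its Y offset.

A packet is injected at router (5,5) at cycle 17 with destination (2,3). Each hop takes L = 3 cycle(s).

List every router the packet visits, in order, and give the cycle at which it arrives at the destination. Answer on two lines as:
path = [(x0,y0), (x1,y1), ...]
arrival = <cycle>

  0. router=(5,5) cycle=17 (inject)
  1. router=(4,5) cycle=20 dir=W
  2. router=(3,5) cycle=23 dir=W
  3. router=(2,5) cycle=26 dir=W
  4. router=(2,4) cycle=29 dir=S
  5. router=(2,3) cycle=32 dir=S

path = [(5,5), (4,5), (3,5), (2,5), (2,4), (2,3)]
arrival = 32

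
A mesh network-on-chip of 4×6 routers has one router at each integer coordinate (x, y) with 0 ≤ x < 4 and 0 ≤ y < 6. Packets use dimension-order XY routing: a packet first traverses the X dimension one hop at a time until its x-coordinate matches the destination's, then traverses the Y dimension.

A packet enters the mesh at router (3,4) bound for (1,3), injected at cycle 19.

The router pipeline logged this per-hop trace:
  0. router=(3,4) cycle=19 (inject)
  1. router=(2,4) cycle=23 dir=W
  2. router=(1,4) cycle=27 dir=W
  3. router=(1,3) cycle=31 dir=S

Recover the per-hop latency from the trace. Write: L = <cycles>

L = 4

From hop 0 (19) to hop 1 (23): +4 cycles.
That increment is L by definition: L = 4.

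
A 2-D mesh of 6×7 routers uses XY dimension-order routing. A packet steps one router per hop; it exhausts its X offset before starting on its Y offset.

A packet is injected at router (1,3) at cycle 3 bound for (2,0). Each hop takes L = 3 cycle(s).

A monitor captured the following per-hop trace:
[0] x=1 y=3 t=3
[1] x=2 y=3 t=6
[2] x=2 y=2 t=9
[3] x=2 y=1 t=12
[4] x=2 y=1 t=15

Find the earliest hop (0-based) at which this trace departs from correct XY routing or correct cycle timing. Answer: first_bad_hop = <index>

first_bad_hop = 4

check 1→ d=(1,0) cyc+3: ok
check 2→ d=(0,-1) cyc+3: ok
check 3→ d=(0,-1) cyc+3: ok
check 4→ d=(0,0) cyc+3: BAD: non-unit step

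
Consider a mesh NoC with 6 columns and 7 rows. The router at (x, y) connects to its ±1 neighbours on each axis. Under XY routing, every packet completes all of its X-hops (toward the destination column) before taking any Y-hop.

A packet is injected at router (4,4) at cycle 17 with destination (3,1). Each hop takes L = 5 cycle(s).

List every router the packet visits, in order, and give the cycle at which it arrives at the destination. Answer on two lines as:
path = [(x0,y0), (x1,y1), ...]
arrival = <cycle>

t=17: at (4,4)
t=22: at (3,4) after W
t=27: at (3,3) after S
t=32: at (3,2) after S
t=37: at (3,1) after S

path = [(4,4), (3,4), (3,3), (3,2), (3,1)]
arrival = 37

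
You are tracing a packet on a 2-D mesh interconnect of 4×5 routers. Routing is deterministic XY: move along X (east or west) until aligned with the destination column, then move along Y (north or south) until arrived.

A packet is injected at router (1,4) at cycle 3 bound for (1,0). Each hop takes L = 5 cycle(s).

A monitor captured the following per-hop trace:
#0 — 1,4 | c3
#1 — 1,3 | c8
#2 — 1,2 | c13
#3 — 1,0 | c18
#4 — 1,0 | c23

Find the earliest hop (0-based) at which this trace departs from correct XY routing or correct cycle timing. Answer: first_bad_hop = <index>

  1: Δx=+0 Δy=-1 Δt=5 [ok]
  2: Δx=+0 Δy=-1 Δt=5 [ok]
  3: Δx=+0 Δy=-2 Δt=5 [BAD: non-unit step]

first_bad_hop = 3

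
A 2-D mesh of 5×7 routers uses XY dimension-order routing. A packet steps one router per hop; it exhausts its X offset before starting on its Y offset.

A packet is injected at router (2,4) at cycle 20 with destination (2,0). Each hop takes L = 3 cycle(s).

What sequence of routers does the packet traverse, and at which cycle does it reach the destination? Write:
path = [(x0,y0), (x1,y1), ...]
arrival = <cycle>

path = [(2,4), (2,3), (2,2), (2,1), (2,0)]
arrival = 32

  0. router=(2,4) cycle=20 (inject)
  1. router=(2,3) cycle=23 dir=S
  2. router=(2,2) cycle=26 dir=S
  3. router=(2,1) cycle=29 dir=S
  4. router=(2,0) cycle=32 dir=S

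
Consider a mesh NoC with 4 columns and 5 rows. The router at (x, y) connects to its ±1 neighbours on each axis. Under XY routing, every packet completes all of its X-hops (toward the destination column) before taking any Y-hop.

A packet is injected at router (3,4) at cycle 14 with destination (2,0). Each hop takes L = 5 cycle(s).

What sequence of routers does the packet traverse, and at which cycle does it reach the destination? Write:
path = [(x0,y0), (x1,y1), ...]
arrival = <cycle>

hop 0: (3,4) @ cyc 14
hop 1: (2,4) @ cyc 19  [W]
hop 2: (2,3) @ cyc 24  [S]
hop 3: (2,2) @ cyc 29  [S]
hop 4: (2,1) @ cyc 34  [S]
hop 5: (2,0) @ cyc 39  [S]

path = [(3,4), (2,4), (2,3), (2,2), (2,1), (2,0)]
arrival = 39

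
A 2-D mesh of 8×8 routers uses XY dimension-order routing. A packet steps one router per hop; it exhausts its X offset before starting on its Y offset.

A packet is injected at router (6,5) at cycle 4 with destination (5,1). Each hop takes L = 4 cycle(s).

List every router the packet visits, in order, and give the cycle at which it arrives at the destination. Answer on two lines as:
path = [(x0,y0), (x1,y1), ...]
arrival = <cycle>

path = [(6,5), (5,5), (5,4), (5,3), (5,2), (5,1)]
arrival = 24

t=4: at (6,5)
t=8: at (5,5) after W
t=12: at (5,4) after S
t=16: at (5,3) after S
t=20: at (5,2) after S
t=24: at (5,1) after S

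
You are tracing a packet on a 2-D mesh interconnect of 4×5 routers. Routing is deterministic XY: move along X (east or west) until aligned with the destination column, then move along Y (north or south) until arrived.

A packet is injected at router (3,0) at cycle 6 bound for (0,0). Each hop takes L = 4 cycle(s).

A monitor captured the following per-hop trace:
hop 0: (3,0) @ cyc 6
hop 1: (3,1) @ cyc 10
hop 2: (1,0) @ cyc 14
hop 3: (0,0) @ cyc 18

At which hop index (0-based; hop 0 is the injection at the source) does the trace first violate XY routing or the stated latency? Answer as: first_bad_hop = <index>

first_bad_hop = 1

  1: Δx=+0 Δy=+1 Δt=4 [BAD: Y-move but x=3≠0]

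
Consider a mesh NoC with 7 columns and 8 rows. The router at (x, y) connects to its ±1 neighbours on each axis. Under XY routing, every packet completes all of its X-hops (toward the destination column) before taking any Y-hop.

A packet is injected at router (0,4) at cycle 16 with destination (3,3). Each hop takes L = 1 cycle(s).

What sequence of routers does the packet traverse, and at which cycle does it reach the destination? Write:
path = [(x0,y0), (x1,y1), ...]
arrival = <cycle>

t=16: at (0,4)
t=17: at (1,4) after E
t=18: at (2,4) after E
t=19: at (3,4) after E
t=20: at (3,3) after S

path = [(0,4), (1,4), (2,4), (3,4), (3,3)]
arrival = 20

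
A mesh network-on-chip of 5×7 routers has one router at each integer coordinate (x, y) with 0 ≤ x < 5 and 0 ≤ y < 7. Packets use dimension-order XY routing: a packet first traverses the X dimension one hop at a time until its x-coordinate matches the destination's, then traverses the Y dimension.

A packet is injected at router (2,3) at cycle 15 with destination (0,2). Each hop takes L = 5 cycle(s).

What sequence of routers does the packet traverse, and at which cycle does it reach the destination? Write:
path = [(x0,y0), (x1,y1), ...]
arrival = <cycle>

#0 — 2,3 | c15
#1 — 1,3 | c20 | W
#2 — 0,3 | c25 | W
#3 — 0,2 | c30 | S

path = [(2,3), (1,3), (0,3), (0,2)]
arrival = 30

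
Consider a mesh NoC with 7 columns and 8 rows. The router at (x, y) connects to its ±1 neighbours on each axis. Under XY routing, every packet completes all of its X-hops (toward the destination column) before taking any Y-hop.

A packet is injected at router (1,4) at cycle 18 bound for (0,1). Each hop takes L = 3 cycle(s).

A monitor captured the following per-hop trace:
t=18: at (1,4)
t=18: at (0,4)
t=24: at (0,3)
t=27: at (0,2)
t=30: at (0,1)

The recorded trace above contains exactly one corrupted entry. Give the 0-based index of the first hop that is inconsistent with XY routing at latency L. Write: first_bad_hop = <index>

  1: Δx=-1 Δy=+0 Δt=0 [BAD: Δcyc=0≠L]

first_bad_hop = 1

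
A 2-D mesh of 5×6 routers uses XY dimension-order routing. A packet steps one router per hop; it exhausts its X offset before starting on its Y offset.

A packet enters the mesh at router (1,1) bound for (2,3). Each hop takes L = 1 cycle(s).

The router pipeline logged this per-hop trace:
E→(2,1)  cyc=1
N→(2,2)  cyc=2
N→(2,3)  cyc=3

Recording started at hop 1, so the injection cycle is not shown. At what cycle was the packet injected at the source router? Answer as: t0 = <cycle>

t0 = 0

cyc[1] = 1 and cyc[k] = t0 + k·L for every k.
Subtract one hop: t0 = 1 − 1 = 0.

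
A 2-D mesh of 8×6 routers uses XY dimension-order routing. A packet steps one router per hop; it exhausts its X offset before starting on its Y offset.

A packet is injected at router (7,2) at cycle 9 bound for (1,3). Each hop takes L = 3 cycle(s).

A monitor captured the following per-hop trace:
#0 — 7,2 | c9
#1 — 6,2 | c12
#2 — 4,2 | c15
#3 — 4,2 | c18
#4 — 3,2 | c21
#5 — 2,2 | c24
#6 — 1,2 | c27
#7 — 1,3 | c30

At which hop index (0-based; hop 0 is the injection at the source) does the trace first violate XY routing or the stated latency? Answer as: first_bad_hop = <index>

[1] (-1,+0) / 3c ⇒ ok
[2] (-2,+0) / 3c ⇒ BAD: non-unit step

first_bad_hop = 2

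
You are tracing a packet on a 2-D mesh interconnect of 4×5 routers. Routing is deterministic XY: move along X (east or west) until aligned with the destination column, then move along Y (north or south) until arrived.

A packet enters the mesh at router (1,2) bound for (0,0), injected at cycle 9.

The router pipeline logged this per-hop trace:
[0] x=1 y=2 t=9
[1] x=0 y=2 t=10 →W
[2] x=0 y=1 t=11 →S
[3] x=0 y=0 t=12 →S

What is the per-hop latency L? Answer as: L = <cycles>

From hop 0 (9) to hop 1 (10): +1 cycles.
That increment is L by definition: L = 1.

L = 1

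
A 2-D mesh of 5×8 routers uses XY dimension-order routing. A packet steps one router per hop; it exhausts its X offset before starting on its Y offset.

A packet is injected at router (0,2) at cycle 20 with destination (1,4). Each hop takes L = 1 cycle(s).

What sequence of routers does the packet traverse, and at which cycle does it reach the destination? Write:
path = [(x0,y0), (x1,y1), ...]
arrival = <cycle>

  0. router=(0,2) cycle=20 (inject)
  1. router=(1,2) cycle=21 dir=E
  2. router=(1,3) cycle=22 dir=N
  3. router=(1,4) cycle=23 dir=N

path = [(0,2), (1,2), (1,3), (1,4)]
arrival = 23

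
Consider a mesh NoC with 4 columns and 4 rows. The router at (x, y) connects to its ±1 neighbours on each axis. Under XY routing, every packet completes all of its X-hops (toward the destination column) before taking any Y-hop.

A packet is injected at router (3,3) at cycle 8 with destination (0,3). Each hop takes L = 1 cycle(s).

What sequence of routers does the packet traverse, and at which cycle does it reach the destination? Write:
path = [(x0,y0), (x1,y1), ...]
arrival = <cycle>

  0. router=(3,3) cycle=8 (inject)
  1. router=(2,3) cycle=9 dir=W
  2. router=(1,3) cycle=10 dir=W
  3. router=(0,3) cycle=11 dir=W

path = [(3,3), (2,3), (1,3), (0,3)]
arrival = 11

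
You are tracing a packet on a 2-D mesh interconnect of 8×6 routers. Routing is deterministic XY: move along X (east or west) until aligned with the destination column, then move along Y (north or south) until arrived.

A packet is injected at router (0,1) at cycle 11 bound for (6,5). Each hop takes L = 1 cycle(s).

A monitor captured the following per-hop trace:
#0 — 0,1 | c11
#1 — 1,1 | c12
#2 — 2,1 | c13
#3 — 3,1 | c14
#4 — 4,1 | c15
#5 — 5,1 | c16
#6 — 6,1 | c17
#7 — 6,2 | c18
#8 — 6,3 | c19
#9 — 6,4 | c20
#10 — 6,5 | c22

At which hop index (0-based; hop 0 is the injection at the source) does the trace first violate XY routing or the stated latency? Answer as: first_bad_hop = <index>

first_bad_hop = 10

[1] (+1,+0) / 1c ⇒ ok
[2] (+1,+0) / 1c ⇒ ok
[3] (+1,+0) / 1c ⇒ ok
[4] (+1,+0) / 1c ⇒ ok
[5] (+1,+0) / 1c ⇒ ok
[6] (+1,+0) / 1c ⇒ ok
[7] (+0,+1) / 1c ⇒ ok
[8] (+0,+1) / 1c ⇒ ok
[9] (+0,+1) / 1c ⇒ ok
[10] (+0,+1) / 2c ⇒ BAD: Δcyc=2≠L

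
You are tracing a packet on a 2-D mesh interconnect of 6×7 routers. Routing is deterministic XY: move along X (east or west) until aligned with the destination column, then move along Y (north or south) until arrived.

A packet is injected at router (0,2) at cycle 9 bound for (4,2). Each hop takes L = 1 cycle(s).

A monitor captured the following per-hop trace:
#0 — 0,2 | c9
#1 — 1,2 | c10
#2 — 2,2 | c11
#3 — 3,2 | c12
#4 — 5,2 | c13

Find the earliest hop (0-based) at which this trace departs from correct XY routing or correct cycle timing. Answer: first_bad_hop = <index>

[1] (+1,+0) / 1c ⇒ ok
[2] (+1,+0) / 1c ⇒ ok
[3] (+1,+0) / 1c ⇒ ok
[4] (+2,+0) / 1c ⇒ BAD: non-unit step

first_bad_hop = 4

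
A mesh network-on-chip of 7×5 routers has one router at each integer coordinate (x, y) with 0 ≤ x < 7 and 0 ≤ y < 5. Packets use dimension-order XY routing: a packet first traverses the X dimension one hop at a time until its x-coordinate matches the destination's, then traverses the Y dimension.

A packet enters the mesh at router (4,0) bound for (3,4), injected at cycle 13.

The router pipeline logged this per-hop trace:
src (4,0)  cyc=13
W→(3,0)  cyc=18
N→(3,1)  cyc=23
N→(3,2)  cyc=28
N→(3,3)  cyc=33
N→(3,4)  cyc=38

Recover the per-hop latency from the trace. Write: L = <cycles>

L = 5

Δcyc across hop 0→1: 18 − 13 = 5.
That increment is L by definition: L = 5.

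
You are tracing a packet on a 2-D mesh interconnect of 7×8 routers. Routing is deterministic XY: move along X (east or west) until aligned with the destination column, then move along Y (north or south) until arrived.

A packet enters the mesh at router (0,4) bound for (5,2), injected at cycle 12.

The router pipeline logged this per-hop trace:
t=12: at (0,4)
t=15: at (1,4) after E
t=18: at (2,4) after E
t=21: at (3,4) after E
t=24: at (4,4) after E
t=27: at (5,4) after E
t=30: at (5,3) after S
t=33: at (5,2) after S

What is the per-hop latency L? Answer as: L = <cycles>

Δcyc across hop 0→1: 15 − 12 = 3.
Per-hop latency L = Δcyc = 3.

L = 3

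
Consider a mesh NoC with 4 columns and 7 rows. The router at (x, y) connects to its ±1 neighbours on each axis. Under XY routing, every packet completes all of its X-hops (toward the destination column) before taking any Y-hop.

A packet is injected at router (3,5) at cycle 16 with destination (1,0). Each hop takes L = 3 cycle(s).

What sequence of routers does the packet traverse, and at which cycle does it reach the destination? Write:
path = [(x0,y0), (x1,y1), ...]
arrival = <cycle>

path = [(3,5), (2,5), (1,5), (1,4), (1,3), (1,2), (1,1), (1,0)]
arrival = 37

t=16: at (3,5)
t=19: at (2,5) after W
t=22: at (1,5) after W
t=25: at (1,4) after S
t=28: at (1,3) after S
t=31: at (1,2) after S
t=34: at (1,1) after S
t=37: at (1,0) after S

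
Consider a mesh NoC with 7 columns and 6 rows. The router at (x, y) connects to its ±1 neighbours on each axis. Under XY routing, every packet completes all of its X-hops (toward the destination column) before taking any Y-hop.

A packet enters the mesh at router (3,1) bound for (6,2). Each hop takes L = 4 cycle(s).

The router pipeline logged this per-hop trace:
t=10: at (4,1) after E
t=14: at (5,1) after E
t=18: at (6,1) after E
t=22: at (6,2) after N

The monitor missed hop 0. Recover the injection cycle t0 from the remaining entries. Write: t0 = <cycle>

Hop 1 reached at cycle 10; hop k is at t0 + k·L.
Therefore t0 = 10 − L = 6.

t0 = 6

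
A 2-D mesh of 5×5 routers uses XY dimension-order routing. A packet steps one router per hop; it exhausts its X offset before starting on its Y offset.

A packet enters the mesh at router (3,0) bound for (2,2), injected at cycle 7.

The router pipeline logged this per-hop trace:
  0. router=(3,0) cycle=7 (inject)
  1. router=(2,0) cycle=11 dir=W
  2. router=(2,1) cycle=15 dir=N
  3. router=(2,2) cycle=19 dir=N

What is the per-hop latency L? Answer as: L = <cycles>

Δcyc across hop 0→1: 11 − 7 = 4.
One hop costs L cycles, so L = 4.

L = 4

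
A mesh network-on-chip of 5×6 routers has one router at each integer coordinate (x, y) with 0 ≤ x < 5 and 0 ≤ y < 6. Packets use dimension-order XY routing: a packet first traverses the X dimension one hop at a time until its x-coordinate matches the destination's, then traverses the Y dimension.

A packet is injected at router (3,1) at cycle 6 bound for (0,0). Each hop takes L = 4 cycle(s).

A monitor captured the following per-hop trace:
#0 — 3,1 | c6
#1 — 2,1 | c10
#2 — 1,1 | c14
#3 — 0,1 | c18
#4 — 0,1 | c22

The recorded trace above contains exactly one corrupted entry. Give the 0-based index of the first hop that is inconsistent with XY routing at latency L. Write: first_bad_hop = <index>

first_bad_hop = 4

  1: Δx=-1 Δy=+0 Δt=4 [ok]
  2: Δx=-1 Δy=+0 Δt=4 [ok]
  3: Δx=-1 Δy=+0 Δt=4 [ok]
  4: Δx=+0 Δy=+0 Δt=4 [BAD: non-unit step]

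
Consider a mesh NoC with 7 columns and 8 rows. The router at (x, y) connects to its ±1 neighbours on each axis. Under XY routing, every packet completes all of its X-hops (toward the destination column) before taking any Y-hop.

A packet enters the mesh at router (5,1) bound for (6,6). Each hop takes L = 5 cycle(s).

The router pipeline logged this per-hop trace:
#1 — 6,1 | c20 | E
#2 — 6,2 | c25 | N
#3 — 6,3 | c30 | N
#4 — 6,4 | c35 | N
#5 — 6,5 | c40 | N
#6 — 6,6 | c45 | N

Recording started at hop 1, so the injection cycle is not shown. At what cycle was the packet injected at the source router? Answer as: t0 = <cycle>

t0 = 15

Hop 1 reached at cycle 20; hop k is at t0 + k·L.
Subtract one hop: t0 = 20 − 5 = 15.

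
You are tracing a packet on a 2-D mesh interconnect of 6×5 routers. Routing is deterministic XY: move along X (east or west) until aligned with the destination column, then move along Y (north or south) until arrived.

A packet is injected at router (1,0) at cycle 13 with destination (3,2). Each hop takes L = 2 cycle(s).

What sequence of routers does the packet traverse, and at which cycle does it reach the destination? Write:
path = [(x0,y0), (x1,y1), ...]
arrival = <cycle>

path = [(1,0), (2,0), (3,0), (3,1), (3,2)]
arrival = 21

hop 0: (1,0) @ cyc 13
hop 1: (2,0) @ cyc 15  [E]
hop 2: (3,0) @ cyc 17  [E]
hop 3: (3,1) @ cyc 19  [N]
hop 4: (3,2) @ cyc 21  [N]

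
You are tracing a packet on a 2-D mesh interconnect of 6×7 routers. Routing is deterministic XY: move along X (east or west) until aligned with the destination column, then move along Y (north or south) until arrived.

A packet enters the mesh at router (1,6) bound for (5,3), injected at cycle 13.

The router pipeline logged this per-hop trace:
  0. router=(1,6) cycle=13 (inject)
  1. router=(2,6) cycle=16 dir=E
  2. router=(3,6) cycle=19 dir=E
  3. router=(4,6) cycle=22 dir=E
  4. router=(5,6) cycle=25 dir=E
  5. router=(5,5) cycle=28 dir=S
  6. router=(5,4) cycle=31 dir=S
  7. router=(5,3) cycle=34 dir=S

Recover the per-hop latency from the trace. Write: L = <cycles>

Between hops 0 and 1 the cycle counter advances 16 − 13 = 3.
Per-hop latency L = Δcyc = 3.

L = 3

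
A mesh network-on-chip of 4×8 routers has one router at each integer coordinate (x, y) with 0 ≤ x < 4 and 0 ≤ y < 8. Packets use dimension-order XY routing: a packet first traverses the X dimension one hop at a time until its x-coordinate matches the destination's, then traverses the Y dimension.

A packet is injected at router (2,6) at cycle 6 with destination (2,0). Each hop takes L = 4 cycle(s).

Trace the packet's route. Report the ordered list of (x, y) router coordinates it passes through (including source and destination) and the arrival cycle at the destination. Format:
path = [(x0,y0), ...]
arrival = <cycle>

path = [(2,6), (2,5), (2,4), (2,3), (2,2), (2,1), (2,0)]
arrival = 30

  0. router=(2,6) cycle=6 (inject)
  1. router=(2,5) cycle=10 dir=S
  2. router=(2,4) cycle=14 dir=S
  3. router=(2,3) cycle=18 dir=S
  4. router=(2,2) cycle=22 dir=S
  5. router=(2,1) cycle=26 dir=S
  6. router=(2,0) cycle=30 dir=S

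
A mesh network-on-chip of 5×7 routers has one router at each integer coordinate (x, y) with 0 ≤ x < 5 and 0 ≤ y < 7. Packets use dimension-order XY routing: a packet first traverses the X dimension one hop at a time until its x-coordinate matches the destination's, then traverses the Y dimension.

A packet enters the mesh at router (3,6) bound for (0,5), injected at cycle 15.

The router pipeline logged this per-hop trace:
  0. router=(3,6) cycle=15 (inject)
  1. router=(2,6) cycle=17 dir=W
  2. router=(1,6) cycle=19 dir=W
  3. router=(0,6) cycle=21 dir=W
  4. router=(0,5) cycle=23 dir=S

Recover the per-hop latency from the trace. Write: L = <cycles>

Δcyc across hop 0→1: 17 − 15 = 2.
Per-hop latency L = Δcyc = 2.

L = 2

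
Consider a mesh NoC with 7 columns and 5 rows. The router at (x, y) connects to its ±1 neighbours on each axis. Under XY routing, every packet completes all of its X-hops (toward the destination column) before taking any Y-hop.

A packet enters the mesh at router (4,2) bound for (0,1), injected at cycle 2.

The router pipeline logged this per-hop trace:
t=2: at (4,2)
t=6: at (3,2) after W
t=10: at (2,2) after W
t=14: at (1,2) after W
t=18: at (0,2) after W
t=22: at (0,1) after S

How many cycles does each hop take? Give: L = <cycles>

Δcyc across hop 0→1: 6 − 2 = 4.
Per-hop latency L = Δcyc = 4.

L = 4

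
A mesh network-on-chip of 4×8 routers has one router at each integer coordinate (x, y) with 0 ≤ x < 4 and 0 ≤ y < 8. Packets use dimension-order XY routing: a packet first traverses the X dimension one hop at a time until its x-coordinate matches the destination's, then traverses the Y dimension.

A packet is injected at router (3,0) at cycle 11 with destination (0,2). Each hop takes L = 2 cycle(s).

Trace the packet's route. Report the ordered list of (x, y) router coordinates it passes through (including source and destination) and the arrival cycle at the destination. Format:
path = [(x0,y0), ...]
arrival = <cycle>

path = [(3,0), (2,0), (1,0), (0,0), (0,1), (0,2)]
arrival = 21

src (3,0)  cyc=11
W→(2,0)  cyc=13
W→(1,0)  cyc=15
W→(0,0)  cyc=17
N→(0,1)  cyc=19
N→(0,2)  cyc=21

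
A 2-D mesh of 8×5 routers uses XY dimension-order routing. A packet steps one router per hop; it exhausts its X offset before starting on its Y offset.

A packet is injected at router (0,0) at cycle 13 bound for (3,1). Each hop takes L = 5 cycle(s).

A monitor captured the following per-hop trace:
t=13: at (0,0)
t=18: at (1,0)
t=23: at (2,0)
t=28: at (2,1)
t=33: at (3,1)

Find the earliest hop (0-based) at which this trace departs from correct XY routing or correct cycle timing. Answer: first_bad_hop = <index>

first_bad_hop = 3

[1] (+1,+0) / 5c ⇒ ok
[2] (+1,+0) / 5c ⇒ ok
[3] (+0,+1) / 5c ⇒ BAD: Y-move but x=2≠3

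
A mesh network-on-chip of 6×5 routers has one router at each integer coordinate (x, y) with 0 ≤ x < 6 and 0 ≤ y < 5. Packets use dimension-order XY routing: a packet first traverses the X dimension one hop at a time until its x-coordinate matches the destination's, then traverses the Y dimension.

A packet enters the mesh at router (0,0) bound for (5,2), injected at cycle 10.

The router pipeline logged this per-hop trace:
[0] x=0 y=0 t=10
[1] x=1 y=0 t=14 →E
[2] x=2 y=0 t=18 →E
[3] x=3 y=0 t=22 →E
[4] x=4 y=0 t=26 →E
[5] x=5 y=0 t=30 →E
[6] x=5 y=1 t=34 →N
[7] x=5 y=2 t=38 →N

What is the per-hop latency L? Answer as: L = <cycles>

From hop 0 (10) to hop 1 (14): +4 cycles.
Per-hop latency L = Δcyc = 4.

L = 4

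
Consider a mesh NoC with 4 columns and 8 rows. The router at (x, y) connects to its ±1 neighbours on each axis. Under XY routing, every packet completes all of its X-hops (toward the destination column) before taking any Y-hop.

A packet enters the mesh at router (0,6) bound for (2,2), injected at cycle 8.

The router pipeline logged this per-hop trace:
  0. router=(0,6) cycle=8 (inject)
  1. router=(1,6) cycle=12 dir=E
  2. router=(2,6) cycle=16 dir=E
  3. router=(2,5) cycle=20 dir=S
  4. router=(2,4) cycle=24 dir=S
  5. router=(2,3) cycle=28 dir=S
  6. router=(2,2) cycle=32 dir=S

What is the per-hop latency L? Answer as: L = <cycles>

L = 4

Between hops 0 and 1 the cycle counter advances 12 − 8 = 4.
Each hop adds L, hence L = 4.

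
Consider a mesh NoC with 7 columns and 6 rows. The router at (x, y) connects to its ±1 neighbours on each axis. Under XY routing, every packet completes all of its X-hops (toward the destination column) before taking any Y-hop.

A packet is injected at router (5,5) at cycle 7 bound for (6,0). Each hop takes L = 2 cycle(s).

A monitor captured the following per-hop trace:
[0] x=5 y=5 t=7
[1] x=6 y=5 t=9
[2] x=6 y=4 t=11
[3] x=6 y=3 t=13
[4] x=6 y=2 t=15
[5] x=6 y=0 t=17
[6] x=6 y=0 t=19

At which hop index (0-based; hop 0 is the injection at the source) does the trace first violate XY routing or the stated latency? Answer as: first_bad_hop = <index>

check 1→ d=(1,0) cyc+2: ok
check 2→ d=(0,-1) cyc+2: ok
check 3→ d=(0,-1) cyc+2: ok
check 4→ d=(0,-1) cyc+2: ok
check 5→ d=(0,-2) cyc+2: BAD: non-unit step

first_bad_hop = 5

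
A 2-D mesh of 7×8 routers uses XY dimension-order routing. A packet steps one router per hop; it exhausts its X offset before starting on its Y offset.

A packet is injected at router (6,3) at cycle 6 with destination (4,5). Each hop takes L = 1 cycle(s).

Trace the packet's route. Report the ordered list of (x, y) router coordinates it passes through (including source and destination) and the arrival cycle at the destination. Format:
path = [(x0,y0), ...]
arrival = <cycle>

path = [(6,3), (5,3), (4,3), (4,4), (4,5)]
arrival = 10

#0 — 6,3 | c6
#1 — 5,3 | c7 | W
#2 — 4,3 | c8 | W
#3 — 4,4 | c9 | N
#4 — 4,5 | c10 | N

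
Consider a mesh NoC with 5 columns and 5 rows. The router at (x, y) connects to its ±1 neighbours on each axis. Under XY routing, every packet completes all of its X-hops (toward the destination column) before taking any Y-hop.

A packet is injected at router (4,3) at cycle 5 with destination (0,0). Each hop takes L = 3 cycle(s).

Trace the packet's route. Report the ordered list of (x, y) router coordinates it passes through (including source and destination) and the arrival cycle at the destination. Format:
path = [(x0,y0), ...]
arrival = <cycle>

path = [(4,3), (3,3), (2,3), (1,3), (0,3), (0,2), (0,1), (0,0)]
arrival = 26

#0 — 4,3 | c5
#1 — 3,3 | c8 | W
#2 — 2,3 | c11 | W
#3 — 1,3 | c14 | W
#4 — 0,3 | c17 | W
#5 — 0,2 | c20 | S
#6 — 0,1 | c23 | S
#7 — 0,0 | c26 | S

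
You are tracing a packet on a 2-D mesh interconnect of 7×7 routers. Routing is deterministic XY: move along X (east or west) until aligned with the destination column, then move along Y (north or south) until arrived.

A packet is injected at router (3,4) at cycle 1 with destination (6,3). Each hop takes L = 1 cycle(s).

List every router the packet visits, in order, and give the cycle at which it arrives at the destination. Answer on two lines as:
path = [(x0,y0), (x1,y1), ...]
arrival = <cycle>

src (3,4)  cyc=1
E→(4,4)  cyc=2
E→(5,4)  cyc=3
E→(6,4)  cyc=4
S→(6,3)  cyc=5

path = [(3,4), (4,4), (5,4), (6,4), (6,3)]
arrival = 5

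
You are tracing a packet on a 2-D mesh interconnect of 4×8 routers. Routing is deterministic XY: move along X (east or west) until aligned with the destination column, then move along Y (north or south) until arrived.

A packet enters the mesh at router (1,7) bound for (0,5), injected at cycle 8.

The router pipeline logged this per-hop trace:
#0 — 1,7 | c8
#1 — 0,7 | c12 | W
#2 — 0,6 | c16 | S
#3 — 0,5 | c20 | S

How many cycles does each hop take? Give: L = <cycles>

L = 4

From hop 0 (8) to hop 1 (12): +4 cycles.
That increment is L by definition: L = 4.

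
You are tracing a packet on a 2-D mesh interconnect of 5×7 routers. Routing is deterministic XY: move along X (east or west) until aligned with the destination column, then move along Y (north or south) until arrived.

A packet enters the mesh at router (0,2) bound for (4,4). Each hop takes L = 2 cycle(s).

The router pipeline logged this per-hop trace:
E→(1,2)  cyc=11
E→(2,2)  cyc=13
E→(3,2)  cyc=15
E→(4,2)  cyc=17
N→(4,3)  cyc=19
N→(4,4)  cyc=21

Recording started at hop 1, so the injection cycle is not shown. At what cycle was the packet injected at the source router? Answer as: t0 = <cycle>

t0 = 9

cyc[1] = 11 and cyc[k] = t0 + k·L for every k.
Subtract one hop: t0 = 11 − 2 = 9.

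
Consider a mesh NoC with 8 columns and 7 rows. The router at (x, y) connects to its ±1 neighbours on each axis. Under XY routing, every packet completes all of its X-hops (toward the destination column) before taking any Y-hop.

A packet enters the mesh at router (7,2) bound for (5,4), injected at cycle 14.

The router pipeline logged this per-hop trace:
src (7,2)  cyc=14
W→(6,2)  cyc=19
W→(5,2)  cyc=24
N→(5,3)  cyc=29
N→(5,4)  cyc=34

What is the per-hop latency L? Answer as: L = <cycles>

Δcyc across hop 0→1: 19 − 14 = 5.
Per-hop latency L = Δcyc = 5.

L = 5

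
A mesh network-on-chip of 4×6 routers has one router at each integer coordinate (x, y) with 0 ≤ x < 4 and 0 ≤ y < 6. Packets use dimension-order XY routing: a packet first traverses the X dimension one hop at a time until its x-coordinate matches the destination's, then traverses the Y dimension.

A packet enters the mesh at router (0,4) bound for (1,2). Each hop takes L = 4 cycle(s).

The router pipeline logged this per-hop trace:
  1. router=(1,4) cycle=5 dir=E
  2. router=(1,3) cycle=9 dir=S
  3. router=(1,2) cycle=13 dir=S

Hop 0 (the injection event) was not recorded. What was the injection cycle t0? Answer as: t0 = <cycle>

t0 = 1

cyc[1] = 5 and cyc[k] = t0 + k·L for every k.
t0 = cyc[1] − L = 5 − 4 = 1.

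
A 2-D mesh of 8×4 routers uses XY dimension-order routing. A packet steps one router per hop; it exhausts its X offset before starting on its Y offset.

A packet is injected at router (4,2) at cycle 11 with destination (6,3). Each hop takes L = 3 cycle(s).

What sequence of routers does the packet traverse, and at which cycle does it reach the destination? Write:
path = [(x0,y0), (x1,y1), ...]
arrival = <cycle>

#0 — 4,2 | c11
#1 — 5,2 | c14 | E
#2 — 6,2 | c17 | E
#3 — 6,3 | c20 | N

path = [(4,2), (5,2), (6,2), (6,3)]
arrival = 20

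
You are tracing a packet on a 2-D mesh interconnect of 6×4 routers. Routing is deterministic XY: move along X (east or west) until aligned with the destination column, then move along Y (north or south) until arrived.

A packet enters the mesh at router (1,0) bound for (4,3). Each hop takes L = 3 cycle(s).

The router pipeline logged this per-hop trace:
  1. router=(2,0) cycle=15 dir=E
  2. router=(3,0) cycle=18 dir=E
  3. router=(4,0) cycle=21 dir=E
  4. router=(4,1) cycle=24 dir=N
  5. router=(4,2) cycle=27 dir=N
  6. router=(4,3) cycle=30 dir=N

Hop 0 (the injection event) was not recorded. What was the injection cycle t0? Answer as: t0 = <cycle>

At hop 1 the cycle is 15; in general cyc_k = t0 + kL.
t0 = cyc[1] − L = 15 − 3 = 12.

t0 = 12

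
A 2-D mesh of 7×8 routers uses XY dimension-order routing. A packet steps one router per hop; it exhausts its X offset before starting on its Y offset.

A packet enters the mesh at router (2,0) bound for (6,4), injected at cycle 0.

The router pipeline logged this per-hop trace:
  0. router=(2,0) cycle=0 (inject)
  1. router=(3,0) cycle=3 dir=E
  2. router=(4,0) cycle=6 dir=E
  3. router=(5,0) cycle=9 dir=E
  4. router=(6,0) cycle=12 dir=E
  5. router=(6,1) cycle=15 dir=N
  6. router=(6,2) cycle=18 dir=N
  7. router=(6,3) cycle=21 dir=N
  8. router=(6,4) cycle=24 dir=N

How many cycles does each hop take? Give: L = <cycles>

Between hops 0 and 1 the cycle counter advances 3 − 0 = 3.
That increment is L by definition: L = 3.

L = 3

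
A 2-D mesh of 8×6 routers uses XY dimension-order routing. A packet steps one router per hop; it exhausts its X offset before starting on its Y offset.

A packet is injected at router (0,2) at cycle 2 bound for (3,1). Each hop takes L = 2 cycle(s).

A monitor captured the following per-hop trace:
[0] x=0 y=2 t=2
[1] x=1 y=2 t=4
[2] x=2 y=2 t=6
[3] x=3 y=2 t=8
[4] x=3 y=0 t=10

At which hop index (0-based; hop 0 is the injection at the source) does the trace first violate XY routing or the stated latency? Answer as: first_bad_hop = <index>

first_bad_hop = 4

  1: Δx=+1 Δy=+0 Δt=2 [ok]
  2: Δx=+1 Δy=+0 Δt=2 [ok]
  3: Δx=+1 Δy=+0 Δt=2 [ok]
  4: Δx=+0 Δy=-2 Δt=2 [BAD: non-unit step]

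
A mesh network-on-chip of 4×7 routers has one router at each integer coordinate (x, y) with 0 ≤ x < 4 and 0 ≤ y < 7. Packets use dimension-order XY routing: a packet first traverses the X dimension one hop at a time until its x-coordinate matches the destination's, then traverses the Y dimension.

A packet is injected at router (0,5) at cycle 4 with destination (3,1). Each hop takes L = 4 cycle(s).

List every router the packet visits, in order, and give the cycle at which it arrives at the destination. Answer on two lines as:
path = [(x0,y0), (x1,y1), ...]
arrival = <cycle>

  0. router=(0,5) cycle=4 (inject)
  1. router=(1,5) cycle=8 dir=E
  2. router=(2,5) cycle=12 dir=E
  3. router=(3,5) cycle=16 dir=E
  4. router=(3,4) cycle=20 dir=S
  5. router=(3,3) cycle=24 dir=S
  6. router=(3,2) cycle=28 dir=S
  7. router=(3,1) cycle=32 dir=S

path = [(0,5), (1,5), (2,5), (3,5), (3,4), (3,3), (3,2), (3,1)]
arrival = 32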